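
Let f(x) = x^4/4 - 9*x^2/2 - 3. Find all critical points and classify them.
f'(x) = x*(x^2 - 9)

Solve f'(x) = 0:
  Factor: x^3 - 9*x = x*(x - 3)*(x + 3) = 0.
  ⇒ x = -3, 0, 3

f''(x) = 3*x^2 - 9
Second-derivative test at each critical point:
  f''(-3) = 18 > 0 → local minimum
  f''(0) = -9 < 0 → local maximum
  f''(3) = 18 > 0 → local minimum

Critical points: x = -3 (local minimum); x = 0 (local maximum); x = 3 (local minimum)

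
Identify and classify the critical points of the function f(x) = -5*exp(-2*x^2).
f'(x) = 20*x*exp(-2*x^2)

Solve f'(x) = 0:
  f'(x) = (20*x)·exp(-2*x^2) and exp(-2*x^2) > 0 for every x, so f'(x) = 0 ⇔ 20*x = 0.
  20*x = 0.
  ⇒ x = 0

f''(x) = 20*(1 - 4*x^2)*exp(-2*x^2)
Second-derivative test at each critical point:
  f''(0) = 20 > 0 → local minimum

Critical points: x = 0 (local minimum)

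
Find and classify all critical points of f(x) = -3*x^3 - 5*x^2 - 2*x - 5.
f'(x) = -9*x^2 - 10*x - 2

Solve f'(x) = 0:
  9*x^2 + 10*x + 2 = 0 has no rational roots; quadratic formula: x = (-10 ± √28)/18.
  ⇒ x = -5/9 - sqrt(7)/9 ≈ -0.8495, -5/9 + sqrt(7)/9 ≈ -0.2616

f''(x) = -18*x - 10
Second-derivative test at each critical point:
  f''(-0.8495) = 5.2915 > 0 → local minimum
  f''(-0.2616) = -5.2915 < 0 → local maximum

Critical points: x = -5/9 - sqrt(7)/9 ≈ -0.8495 (local minimum); x = -5/9 + sqrt(7)/9 ≈ -0.2616 (local maximum)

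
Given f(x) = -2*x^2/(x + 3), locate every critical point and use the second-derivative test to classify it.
f'(x) = 2*x*(-x - 6)/(x + 3)^2

Solve f'(x) = 0:
  f'(x) = -2*x*(x + 6)/(x + 3)^2; the denominator is positive wherever f is defined, so f'(x) = 0 ⇔ -2*x^2 - 12*x = 0.
  Factor: -2*x^2 - 12*x = -2*x*(x + 6) = 0.
  ⇒ x = -6, 0

f''(x) = -36/(x^3 + 9*x^2 + 27*x + 27)
Second-derivative test at each critical point:
  f''(-6) = 4/3 > 0 → local minimum
  f''(0) = -4/3 < 0 → local maximum

Critical points: x = -6 (local minimum); x = 0 (local maximum)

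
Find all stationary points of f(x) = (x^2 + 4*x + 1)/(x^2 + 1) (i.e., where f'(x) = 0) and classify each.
f'(x) = 4*(1 - x^2)/(x^4 + 2*x^2 + 1)

Solve f'(x) = 0:
  f'(x) = -4*(x - 1)*(x + 1)/(x^2 + 1)^2; the denominator is positive wherever f is defined, so f'(x) = 0 ⇔ 4 - 4*x^2 = 0.
  Factor: 4 - 4*x^2 = -4*(x - 1)*(x + 1) = 0.
  ⇒ x = -1, 1

f''(x) = 8*x*(x^2 - 3)/(x^6 + 3*x^4 + 3*x^2 + 1)
Second-derivative test at each critical point:
  f''(-1) = 2 > 0 → local minimum
  f''(1) = -2 < 0 → local maximum

Critical points: x = -1 (local minimum); x = 1 (local maximum)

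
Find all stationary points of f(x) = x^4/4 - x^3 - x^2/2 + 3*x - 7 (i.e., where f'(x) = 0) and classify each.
f'(x) = x^3 - 3*x^2 - x + 3

Solve f'(x) = 0:
  Factor: x^3 - 3*x^2 - x + 3 = (x - 3)*(x - 1)*(x + 1) = 0.
  ⇒ x = -1, 1, 3

f''(x) = 3*x^2 - 6*x - 1
Second-derivative test at each critical point:
  f''(-1) = 8 > 0 → local minimum
  f''(1) = -4 < 0 → local maximum
  f''(3) = 8 > 0 → local minimum

Critical points: x = -1 (local minimum); x = 1 (local maximum); x = 3 (local minimum)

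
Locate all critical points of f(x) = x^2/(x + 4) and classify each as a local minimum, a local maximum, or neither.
f'(x) = x*(x + 8)/(x^2 + 8*x + 16)

Solve f'(x) = 0:
  f'(x) = x*(x + 8)/(x + 4)^2; the denominator is positive wherever f is defined, so f'(x) = 0 ⇔ x^2 + 8*x = 0.
  Factor: x^2 + 8*x = x*(x + 8) = 0.
  ⇒ x = -8, 0

f''(x) = 32/(x^3 + 12*x^2 + 48*x + 64)
Second-derivative test at each critical point:
  f''(-8) = -1/2 < 0 → local maximum
  f''(0) = 1/2 > 0 → local minimum

Critical points: x = -8 (local maximum); x = 0 (local minimum)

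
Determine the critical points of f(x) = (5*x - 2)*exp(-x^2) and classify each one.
f'(x) = (-2*x*(5*x - 2) + 5)*exp(-x^2)

Solve f'(x) = 0:
  f'(x) = (-10*x^2 + 4*x + 5)·exp(-x^2) and exp(-x^2) > 0 for every x, so f'(x) = 0 ⇔ -10*x^2 + 4*x + 5 = 0.
  10*x^2 - 4*x - 5 = 0 has no rational roots; quadratic formula: x = (4 ± √216)/20.
  ⇒ x = 1/5 - 3*sqrt(6)/10 ≈ -0.5348, 1/5 + 3*sqrt(6)/10 ≈ 0.9348

f''(x) = 2*(2*x^2*(5*x - 2) - 15*x + 2)*exp(-x^2)
Second-derivative test at each critical point:
  f''(-0.5348) = 11.0406 > 0 → local minimum
  f''(0.9348) = -6.1331 < 0 → local maximum

Critical points: x = 1/5 - 3*sqrt(6)/10 ≈ -0.5348 (local minimum); x = 1/5 + 3*sqrt(6)/10 ≈ 0.9348 (local maximum)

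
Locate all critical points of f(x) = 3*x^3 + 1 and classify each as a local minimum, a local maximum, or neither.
f'(x) = 9*x^2

Solve f'(x) = 0:
  ⇒ x = 0

f''(x) = 18*x
Second-derivative test at each critical point:
  f''(0) = 0, so the second-derivative test is inconclusive; use the first-derivative test: f'(-1/4) = 0.5625, f'(1/4) = 0.5625 — f' is positive on both sides (no sign change) → neither a local maximum nor a local minimum

Critical points: x = 0 (neither)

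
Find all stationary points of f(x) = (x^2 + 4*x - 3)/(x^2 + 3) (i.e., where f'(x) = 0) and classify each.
f'(x) = 4*(-x^2 + 3*x + 3)/(x^4 + 6*x^2 + 9)

Solve f'(x) = 0:
  f'(x) = -4*(x^2 - 3*x - 3)/(x^2 + 3)^2; the denominator is positive wherever f is defined, so f'(x) = 0 ⇔ -4*x^2 + 12*x + 12 = 0.
  Factor: -4*x^2 + 12*x + 12 = -4*(x^2 - 3*x - 3); x^2 - 3*x - 3 = 0 has no rational roots; quadratic formula: x = (3 ± √21)/2.
  ⇒ x = 3/2 - sqrt(21)/2 ≈ -0.7913, 3/2 + sqrt(21)/2 ≈ 3.7913

f''(x) = 4*(2*x^3 - 9*x^2 - 18*x + 9)/(x^6 + 9*x^4 + 27*x^2 + 27)
Second-derivative test at each critical point:
  f''(-0.7913) = 1.3941 > 0 → local minimum
  f''(3.7913) = -0.0607 < 0 → local maximum

Critical points: x = 3/2 - sqrt(21)/2 ≈ -0.7913 (local minimum); x = 3/2 + sqrt(21)/2 ≈ 3.7913 (local maximum)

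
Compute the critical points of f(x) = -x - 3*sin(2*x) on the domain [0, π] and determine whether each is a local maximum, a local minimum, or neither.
f'(x) = 12*sin(x)^2 - 7

Solve f'(x) = 0 on [0, π]:
  f'(x) = 0 ⇔ cos(2*x) = -1/6, i.e. 2*x = ±arccos(-1/6) + 2nπ; keep the solutions lying in [0, π].
  ⇒ x = acos(-1/6)/2 ≈ 0.8691, pi - acos(-1/6)/2 ≈ 2.2725

f''(x) = 12*sin(2*x)
Second-derivative test at each critical point:
  f''(0.8691) = 11.8322 > 0 → local minimum
  f''(2.2725) = -11.8322 < 0 → local maximum

Critical points: x = acos(-1/6)/2 ≈ 0.8691 (local minimum); x = pi - acos(-1/6)/2 ≈ 2.2725 (local maximum)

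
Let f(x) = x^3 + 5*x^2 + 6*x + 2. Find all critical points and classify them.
f'(x) = 3*x^2 + 10*x + 6

Solve f'(x) = 0:
  3*x^2 + 10*x + 6 = 0 has no rational roots; quadratic formula: x = (-10 ± √28)/6.
  ⇒ x = -5/3 - sqrt(7)/3 ≈ -2.5486, -5/3 + sqrt(7)/3 ≈ -0.7847

f''(x) = 6*x + 10
Second-derivative test at each critical point:
  f''(-2.5486) = -5.2915 < 0 → local maximum
  f''(-0.7847) = 5.2915 > 0 → local minimum

Critical points: x = -5/3 - sqrt(7)/3 ≈ -2.5486 (local maximum); x = -5/3 + sqrt(7)/3 ≈ -0.7847 (local minimum)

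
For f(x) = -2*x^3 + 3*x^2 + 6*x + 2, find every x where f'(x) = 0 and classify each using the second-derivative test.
f'(x) = -6*x^2 + 6*x + 6

Solve f'(x) = 0:
  Factor: -6*x^2 + 6*x + 6 = -6*(x^2 - x - 1); x^2 - x - 1 = 0 has no rational roots; quadratic formula: x = (1 ± √5)/2.
  ⇒ x = 1/2 - sqrt(5)/2 ≈ -0.6180, 1/2 + sqrt(5)/2 ≈ 1.6180

f''(x) = 6 - 12*x
Second-derivative test at each critical point:
  f''(-0.6180) = 13.4164 > 0 → local minimum
  f''(1.6180) = -13.4164 < 0 → local maximum

Critical points: x = 1/2 - sqrt(5)/2 ≈ -0.6180 (local minimum); x = 1/2 + sqrt(5)/2 ≈ 1.6180 (local maximum)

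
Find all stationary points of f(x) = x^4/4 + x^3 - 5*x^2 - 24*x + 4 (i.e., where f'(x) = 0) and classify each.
f'(x) = x^3 + 3*x^2 - 10*x - 24

Solve f'(x) = 0:
  Factor: x^3 + 3*x^2 - 10*x - 24 = (x - 3)*(x + 2)*(x + 4) = 0.
  ⇒ x = -4, -2, 3

f''(x) = 3*x^2 + 6*x - 10
Second-derivative test at each critical point:
  f''(-4) = 14 > 0 → local minimum
  f''(-2) = -10 < 0 → local maximum
  f''(3) = 35 > 0 → local minimum

Critical points: x = -4 (local minimum); x = -2 (local maximum); x = 3 (local minimum)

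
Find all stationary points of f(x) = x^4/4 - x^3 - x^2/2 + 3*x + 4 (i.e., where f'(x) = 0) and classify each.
f'(x) = x^3 - 3*x^2 - x + 3

Solve f'(x) = 0:
  Factor: x^3 - 3*x^2 - x + 3 = (x - 3)*(x - 1)*(x + 1) = 0.
  ⇒ x = -1, 1, 3

f''(x) = 3*x^2 - 6*x - 1
Second-derivative test at each critical point:
  f''(-1) = 8 > 0 → local minimum
  f''(1) = -4 < 0 → local maximum
  f''(3) = 8 > 0 → local minimum

Critical points: x = -1 (local minimum); x = 1 (local maximum); x = 3 (local minimum)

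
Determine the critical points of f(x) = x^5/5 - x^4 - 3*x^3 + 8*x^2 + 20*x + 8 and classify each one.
f'(x) = x^4 - 4*x^3 - 9*x^2 + 16*x + 20

Solve f'(x) = 0:
  Factor: x^4 - 4*x^3 - 9*x^2 + 16*x + 20 = (x - 5)*(x - 2)*(x + 1)*(x + 2) = 0.
  ⇒ x = -2, -1, 2, 5

f''(x) = 4*x^3 - 12*x^2 - 18*x + 16
Second-derivative test at each critical point:
  f''(-2) = -28 < 0 → local maximum
  f''(-1) = 18 > 0 → local minimum
  f''(2) = -36 < 0 → local maximum
  f''(5) = 126 > 0 → local minimum

Critical points: x = -2 (local maximum); x = -1 (local minimum); x = 2 (local maximum); x = 5 (local minimum)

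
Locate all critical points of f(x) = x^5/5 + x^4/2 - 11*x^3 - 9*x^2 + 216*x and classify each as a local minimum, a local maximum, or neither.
f'(x) = x^4 + 2*x^3 - 33*x^2 - 18*x + 216

Solve f'(x) = 0:
  Factor: x^4 + 2*x^3 - 33*x^2 - 18*x + 216 = (x - 4)*(x - 3)*(x + 3)*(x + 6) = 0.
  ⇒ x = -6, -3, 3, 4

f''(x) = 4*x^3 + 6*x^2 - 66*x - 18
Second-derivative test at each critical point:
  f''(-6) = -270 < 0 → local maximum
  f''(-3) = 126 > 0 → local minimum
  f''(3) = -54 < 0 → local maximum
  f''(4) = 70 > 0 → local minimum

Critical points: x = -6 (local maximum); x = -3 (local minimum); x = 3 (local maximum); x = 4 (local minimum)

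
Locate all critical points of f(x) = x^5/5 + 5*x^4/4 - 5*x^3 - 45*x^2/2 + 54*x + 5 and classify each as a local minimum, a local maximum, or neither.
f'(x) = x^4 + 5*x^3 - 15*x^2 - 45*x + 54

Solve f'(x) = 0:
  Factor: x^4 + 5*x^3 - 15*x^2 - 45*x + 54 = (x - 3)*(x - 1)*(x + 3)*(x + 6) = 0.
  ⇒ x = -6, -3, 1, 3

f''(x) = 4*x^3 + 15*x^2 - 30*x - 45
Second-derivative test at each critical point:
  f''(-6) = -189 < 0 → local maximum
  f''(-3) = 72 > 0 → local minimum
  f''(1) = -56 < 0 → local maximum
  f''(3) = 108 > 0 → local minimum

Critical points: x = -6 (local maximum); x = -3 (local minimum); x = 1 (local maximum); x = 3 (local minimum)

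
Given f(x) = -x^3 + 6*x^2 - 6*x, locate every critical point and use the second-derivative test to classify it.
f'(x) = -3*x^2 + 12*x - 6

Solve f'(x) = 0:
  Factor: -3*x^2 + 12*x - 6 = -3*(x^2 - 4*x + 2); x^2 - 4*x + 2 = 0 has no rational roots; quadratic formula: x = (4 ± √8)/2.
  ⇒ x = 2 - sqrt(2) ≈ 0.5858, sqrt(2) + 2 ≈ 3.4142

f''(x) = 12 - 6*x
Second-derivative test at each critical point:
  f''(0.5858) = 8.4853 > 0 → local minimum
  f''(3.4142) = -8.4853 < 0 → local maximum

Critical points: x = 2 - sqrt(2) ≈ 0.5858 (local minimum); x = sqrt(2) + 2 ≈ 3.4142 (local maximum)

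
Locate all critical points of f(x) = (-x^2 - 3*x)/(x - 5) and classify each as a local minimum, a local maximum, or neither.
f'(x) = (-x^2 + 10*x + 15)/(x^2 - 10*x + 25)

Solve f'(x) = 0:
  f'(x) = -(x^2 - 10*x - 15)/(x - 5)^2; the denominator is positive wherever f is defined, so f'(x) = 0 ⇔ -x^2 + 10*x + 15 = 0.
  x^2 - 10*x - 15 = 0 has no rational roots; quadratic formula: x = (10 ± √160)/2.
  ⇒ x = 5 - 2*sqrt(10) ≈ -1.3246, 5 + 2*sqrt(10) ≈ 11.3246

f''(x) = -80/(x^3 - 15*x^2 + 75*x - 125)
Second-derivative test at each critical point:
  f''(-1.3246) = 0.3162 > 0 → local minimum
  f''(11.3246) = -0.3162 < 0 → local maximum

Critical points: x = 5 - 2*sqrt(10) ≈ -1.3246 (local minimum); x = 5 + 2*sqrt(10) ≈ 11.3246 (local maximum)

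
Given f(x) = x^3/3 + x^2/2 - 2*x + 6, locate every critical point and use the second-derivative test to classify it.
f'(x) = x^2 + x - 2

Solve f'(x) = 0:
  Factor: x^2 + x - 2 = (x - 1)*(x + 2) = 0.
  ⇒ x = -2, 1

f''(x) = 2*x + 1
Second-derivative test at each critical point:
  f''(-2) = -3 < 0 → local maximum
  f''(1) = 3 > 0 → local minimum

Critical points: x = -2 (local maximum); x = 1 (local minimum)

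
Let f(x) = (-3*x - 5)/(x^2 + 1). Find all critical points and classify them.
f'(x) = (3*x^2 + 10*x - 3)/(x^4 + 2*x^2 + 1)

Solve f'(x) = 0:
  f'(x) = (3*x^2 + 10*x - 3)/(x^2 + 1)^2; the denominator is positive wherever f is defined, so f'(x) = 0 ⇔ 3*x^2 + 10*x - 3 = 0.
  3*x^2 + 10*x - 3 = 0 has no rational roots; quadratic formula: x = (-10 ± √136)/6.
  ⇒ x = -sqrt(34)/3 - 5/3 ≈ -3.6103, -5/3 + sqrt(34)/3 ≈ 0.2770

f''(x) = 2*(-4*x^2*(3*x + 5) + (9*x + 5)*(x^2 + 1))/(x^2 + 1)^3
Second-derivative test at each critical point:
  f''(-3.6103) = -0.0592 < 0 → local maximum
  f''(0.2770) = 10.0592 > 0 → local minimum

Critical points: x = -sqrt(34)/3 - 5/3 ≈ -3.6103 (local maximum); x = -5/3 + sqrt(34)/3 ≈ 0.2770 (local minimum)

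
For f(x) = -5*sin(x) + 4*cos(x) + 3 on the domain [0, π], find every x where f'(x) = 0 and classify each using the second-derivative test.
f'(x) = -4*sin(x) - 5*cos(x)

Solve f'(x) = 0 on [0, π]:
  f'(x) = 0 ⇔ -5*cos(x) = 4*sin(x) ⇔ tan(x) = -5/4, i.e. x = arctan(-5/4) + nπ; keep the solutions lying in [0, π].
  ⇒ x = pi - atan(5/4) ≈ 2.2455

f''(x) = 5*sin(x) - 4*cos(x)
Second-derivative test at each critical point:
  f''(2.2455) = 6.4031 > 0 → local minimum

Critical points: x = pi - atan(5/4) ≈ 2.2455 (local minimum)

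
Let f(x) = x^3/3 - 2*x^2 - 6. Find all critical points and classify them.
f'(x) = x*(x - 4)

Solve f'(x) = 0:
  Factor: x^2 - 4*x = x*(x - 4) = 0.
  ⇒ x = 0, 4

f''(x) = 2*x - 4
Second-derivative test at each critical point:
  f''(0) = -4 < 0 → local maximum
  f''(4) = 4 > 0 → local minimum

Critical points: x = 0 (local maximum); x = 4 (local minimum)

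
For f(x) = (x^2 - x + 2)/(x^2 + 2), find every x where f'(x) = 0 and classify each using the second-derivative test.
f'(x) = (x^2 - 2)/(x^4 + 4*x^2 + 4)

Solve f'(x) = 0:
  f'(x) = (x^2 - 2)/(x^2 + 2)^2; the denominator is positive wherever f is defined, so f'(x) = 0 ⇔ x^2 - 2 = 0.
  x^2 - 2 = 0 has no rational roots; quadratic formula: x = (0 ± √8)/2.
  ⇒ x = -sqrt(2) ≈ -1.4142, sqrt(2) ≈ 1.4142

f''(x) = 2*x*(6 - x^2)/(x^6 + 6*x^4 + 12*x^2 + 8)
Second-derivative test at each critical point:
  f''(-1.4142) = -0.1768 < 0 → local maximum
  f''(1.4142) = 0.1768 > 0 → local minimum

Critical points: x = -sqrt(2) ≈ -1.4142 (local maximum); x = sqrt(2) ≈ 1.4142 (local minimum)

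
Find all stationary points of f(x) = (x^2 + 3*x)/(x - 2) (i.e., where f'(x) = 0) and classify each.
f'(x) = (x^2 - 4*x - 6)/(x^2 - 4*x + 4)

Solve f'(x) = 0:
  f'(x) = (x^2 - 4*x - 6)/(x - 2)^2; the denominator is positive wherever f is defined, so f'(x) = 0 ⇔ x^2 - 4*x - 6 = 0.
  x^2 - 4*x - 6 = 0 has no rational roots; quadratic formula: x = (4 ± √40)/2.
  ⇒ x = 2 - sqrt(10) ≈ -1.1623, 2 + sqrt(10) ≈ 5.1623

f''(x) = 20/(x^3 - 6*x^2 + 12*x - 8)
Second-derivative test at each critical point:
  f''(-1.1623) = -0.6325 < 0 → local maximum
  f''(5.1623) = 0.6325 > 0 → local minimum

Critical points: x = 2 - sqrt(10) ≈ -1.1623 (local maximum); x = 2 + sqrt(10) ≈ 5.1623 (local minimum)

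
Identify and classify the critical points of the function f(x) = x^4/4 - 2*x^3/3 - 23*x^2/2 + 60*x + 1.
f'(x) = x^3 - 2*x^2 - 23*x + 60

Solve f'(x) = 0:
  Factor: x^3 - 2*x^2 - 23*x + 60 = (x - 4)*(x - 3)*(x + 5) = 0.
  ⇒ x = -5, 3, 4

f''(x) = 3*x^2 - 4*x - 23
Second-derivative test at each critical point:
  f''(-5) = 72 > 0 → local minimum
  f''(3) = -8 < 0 → local maximum
  f''(4) = 9 > 0 → local minimum

Critical points: x = -5 (local minimum); x = 3 (local maximum); x = 4 (local minimum)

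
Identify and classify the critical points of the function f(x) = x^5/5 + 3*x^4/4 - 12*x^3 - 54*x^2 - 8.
f'(x) = x*(x^3 + 3*x^2 - 36*x - 108)

Solve f'(x) = 0:
  Factor: x^4 + 3*x^3 - 36*x^2 - 108*x = x*(x - 6)*(x + 3)*(x + 6) = 0.
  ⇒ x = -6, -3, 0, 6

f''(x) = 4*x^3 + 9*x^2 - 72*x - 108
Second-derivative test at each critical point:
  f''(-6) = -216 < 0 → local maximum
  f''(-3) = 81 > 0 → local minimum
  f''(0) = -108 < 0 → local maximum
  f''(6) = 648 > 0 → local minimum

Critical points: x = -6 (local maximum); x = -3 (local minimum); x = 0 (local maximum); x = 6 (local minimum)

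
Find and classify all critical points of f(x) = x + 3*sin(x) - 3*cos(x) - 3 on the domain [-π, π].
f'(x) = 3*sqrt(2)*sin(x + pi/4) + 1

Solve f'(x) = 0 on [-π, π]:
  f'(x) = 0 ⇔ 3*sin(x) + 3*cos(x) = -1. Write the left side as R·cos(x + φ) with R = √(3² + (-3)²) = 3*sqrt(2), cos φ = sqrt(2)/2, sin φ = -sqrt(2)/2; then cos(x + φ) = -sqrt(2)/6. Solve for x and keep the solutions lying in [-π, π].
  ⇒ x = atan((-sqrt(17) - 1)/(-1 + sqrt(17))) ≈ -1.0233, atan((-1 + sqrt(17))/(-sqrt(17) - 1)) + pi ≈ 2.5941

f''(x) = 3*sqrt(2)*cos(x + pi/4)
Second-derivative test at each critical point:
  f''(-1.0233) = 4.1231 > 0 → local minimum
  f''(2.5941) = -4.1231 < 0 → local maximum

Critical points: x = atan((-sqrt(17) - 1)/(-1 + sqrt(17))) ≈ -1.0233 (local minimum); x = atan((-1 + sqrt(17))/(-sqrt(17) - 1)) + pi ≈ 2.5941 (local maximum)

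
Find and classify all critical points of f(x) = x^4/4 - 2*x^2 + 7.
f'(x) = x*(x^2 - 4)

Solve f'(x) = 0:
  Factor: x^3 - 4*x = x*(x - 2)*(x + 2) = 0.
  ⇒ x = -2, 0, 2

f''(x) = 3*x^2 - 4
Second-derivative test at each critical point:
  f''(-2) = 8 > 0 → local minimum
  f''(0) = -4 < 0 → local maximum
  f''(2) = 8 > 0 → local minimum

Critical points: x = -2 (local minimum); x = 0 (local maximum); x = 2 (local minimum)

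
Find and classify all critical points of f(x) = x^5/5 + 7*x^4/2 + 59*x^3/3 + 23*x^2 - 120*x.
f'(x) = x^4 + 14*x^3 + 59*x^2 + 46*x - 120

Solve f'(x) = 0:
  Factor: x^4 + 14*x^3 + 59*x^2 + 46*x - 120 = (x - 1)*(x + 4)*(x + 5)*(x + 6) = 0.
  ⇒ x = -6, -5, -4, 1

f''(x) = 4*x^3 + 42*x^2 + 118*x + 46
Second-derivative test at each critical point:
  f''(-6) = -14 < 0 → local maximum
  f''(-5) = 6 > 0 → local minimum
  f''(-4) = -10 < 0 → local maximum
  f''(1) = 210 > 0 → local minimum

Critical points: x = -6 (local maximum); x = -5 (local minimum); x = -4 (local maximum); x = 1 (local minimum)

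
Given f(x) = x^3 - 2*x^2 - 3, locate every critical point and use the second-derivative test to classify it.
f'(x) = x*(3*x - 4)

Solve f'(x) = 0:
  Factor: 3*x^2 - 4*x = x*(3*x - 4) = 0.
  ⇒ x = 0, 4/3

f''(x) = 6*x - 4
Second-derivative test at each critical point:
  f''(0) = -4 < 0 → local maximum
  f''(4/3) = 4 > 0 → local minimum

Critical points: x = 0 (local maximum); x = 4/3 (local minimum)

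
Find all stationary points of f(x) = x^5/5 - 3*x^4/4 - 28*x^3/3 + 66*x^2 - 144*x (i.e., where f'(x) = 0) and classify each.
f'(x) = x^4 - 3*x^3 - 28*x^2 + 132*x - 144

Solve f'(x) = 0:
  Factor: x^4 - 3*x^3 - 28*x^2 + 132*x - 144 = (x - 4)*(x - 3)*(x - 2)*(x + 6) = 0.
  ⇒ x = -6, 2, 3, 4

f''(x) = 4*x^3 - 9*x^2 - 56*x + 132
Second-derivative test at each critical point:
  f''(-6) = -720 < 0 → local maximum
  f''(2) = 16 > 0 → local minimum
  f''(3) = -9 < 0 → local maximum
  f''(4) = 20 > 0 → local minimum

Critical points: x = -6 (local maximum); x = 2 (local minimum); x = 3 (local maximum); x = 4 (local minimum)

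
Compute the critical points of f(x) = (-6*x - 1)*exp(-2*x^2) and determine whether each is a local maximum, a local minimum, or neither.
f'(x) = 2*(2*x*(6*x + 1) - 3)*exp(-2*x^2)

Solve f'(x) = 0:
  f'(x) = (24*x^2 + 4*x - 6)·exp(-2*x^2) and exp(-2*x^2) > 0 for every x, so f'(x) = 0 ⇔ 24*x^2 + 4*x - 6 = 0.
  Factor: 24*x^2 + 4*x - 6 = 2*(12*x^2 + 2*x - 3); 12*x^2 + 2*x - 3 = 0 has no rational roots; quadratic formula: x = (-2 ± √148)/24.
  ⇒ x = -sqrt(37)/12 - 1/12 ≈ -0.5902, -1/12 + sqrt(37)/12 ≈ 0.4236

f''(x) = 4*(-24*x^3 - 4*x^2 + 18*x + 1)*exp(-2*x^2)
Second-derivative test at each critical point:
  f''(-0.5902) = -12.1219 < 0 → local maximum
  f''(0.4236) = 16.9954 > 0 → local minimum

Critical points: x = -sqrt(37)/12 - 1/12 ≈ -0.5902 (local maximum); x = -1/12 + sqrt(37)/12 ≈ 0.4236 (local minimum)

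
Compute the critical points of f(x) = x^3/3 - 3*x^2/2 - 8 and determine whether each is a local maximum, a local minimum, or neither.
f'(x) = x*(x - 3)

Solve f'(x) = 0:
  Factor: x^2 - 3*x = x*(x - 3) = 0.
  ⇒ x = 0, 3

f''(x) = 2*x - 3
Second-derivative test at each critical point:
  f''(0) = -3 < 0 → local maximum
  f''(3) = 3 > 0 → local minimum

Critical points: x = 0 (local maximum); x = 3 (local minimum)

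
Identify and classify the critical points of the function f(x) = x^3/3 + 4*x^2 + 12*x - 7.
f'(x) = x^2 + 8*x + 12

Solve f'(x) = 0:
  Factor: x^2 + 8*x + 12 = (x + 2)*(x + 6) = 0.
  ⇒ x = -6, -2

f''(x) = 2*x + 8
Second-derivative test at each critical point:
  f''(-6) = -4 < 0 → local maximum
  f''(-2) = 4 > 0 → local minimum

Critical points: x = -6 (local maximum); x = -2 (local minimum)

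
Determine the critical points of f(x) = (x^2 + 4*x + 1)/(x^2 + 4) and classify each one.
f'(x) = 2*(-2*x^2 + 3*x + 8)/(x^4 + 8*x^2 + 16)

Solve f'(x) = 0:
  f'(x) = -2*(2*x^2 - 3*x - 8)/(x^2 + 4)^2; the denominator is positive wherever f is defined, so f'(x) = 0 ⇔ -4*x^2 + 6*x + 16 = 0.
  Factor: -4*x^2 + 6*x + 16 = -2*(2*x^2 - 3*x - 8); 2*x^2 - 3*x - 8 = 0 has no rational roots; quadratic formula: x = (3 ± √73)/4.
  ⇒ x = 3/4 - sqrt(73)/4 ≈ -1.3860, 3/4 + sqrt(73)/4 ≈ 2.8860

f''(x) = 2*(4*x^3 - 9*x^2 - 48*x + 12)/(x^6 + 12*x^4 + 48*x^2 + 64)
Second-derivative test at each critical point:
  f''(-1.3860) = 0.4874 > 0 → local minimum
  f''(2.8860) = -0.1124 < 0 → local maximum

Critical points: x = 3/4 - sqrt(73)/4 ≈ -1.3860 (local minimum); x = 3/4 + sqrt(73)/4 ≈ 2.8860 (local maximum)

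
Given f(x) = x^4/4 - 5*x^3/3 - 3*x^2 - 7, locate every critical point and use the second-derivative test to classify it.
f'(x) = x*(x^2 - 5*x - 6)

Solve f'(x) = 0:
  Factor: x^3 - 5*x^2 - 6*x = x*(x - 6)*(x + 1) = 0.
  ⇒ x = -1, 0, 6

f''(x) = 3*x^2 - 10*x - 6
Second-derivative test at each critical point:
  f''(-1) = 7 > 0 → local minimum
  f''(0) = -6 < 0 → local maximum
  f''(6) = 42 > 0 → local minimum

Critical points: x = -1 (local minimum); x = 0 (local maximum); x = 6 (local minimum)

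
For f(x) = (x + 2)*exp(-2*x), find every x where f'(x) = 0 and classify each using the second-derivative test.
f'(x) = (-2*x - 3)*exp(-2*x)

Solve f'(x) = 0:
  f'(x) = (-2*x - 3)·exp(-2*x) and exp(-2*x) > 0 for every x, so f'(x) = 0 ⇔ -2*x - 3 = 0.
  -2*x - 3 = 0.
  ⇒ x = -3/2

f''(x) = 4*(x + 1)*exp(-2*x)
Second-derivative test at each critical point:
  f''(-3/2) = -40.1711 < 0 → local maximum

Critical points: x = -3/2 (local maximum)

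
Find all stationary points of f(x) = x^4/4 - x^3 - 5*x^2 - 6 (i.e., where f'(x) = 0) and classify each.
f'(x) = x*(x^2 - 3*x - 10)

Solve f'(x) = 0:
  Factor: x^3 - 3*x^2 - 10*x = x*(x - 5)*(x + 2) = 0.
  ⇒ x = -2, 0, 5

f''(x) = 3*x^2 - 6*x - 10
Second-derivative test at each critical point:
  f''(-2) = 14 > 0 → local minimum
  f''(0) = -10 < 0 → local maximum
  f''(5) = 35 > 0 → local minimum

Critical points: x = -2 (local minimum); x = 0 (local maximum); x = 5 (local minimum)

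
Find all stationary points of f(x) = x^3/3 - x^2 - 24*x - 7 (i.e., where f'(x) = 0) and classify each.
f'(x) = x^2 - 2*x - 24

Solve f'(x) = 0:
  Factor: x^2 - 2*x - 24 = (x - 6)*(x + 4) = 0.
  ⇒ x = -4, 6

f''(x) = 2*x - 2
Second-derivative test at each critical point:
  f''(-4) = -10 < 0 → local maximum
  f''(6) = 10 > 0 → local minimum

Critical points: x = -4 (local maximum); x = 6 (local minimum)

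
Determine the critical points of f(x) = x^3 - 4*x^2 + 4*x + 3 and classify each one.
f'(x) = 3*x^2 - 8*x + 4

Solve f'(x) = 0:
  Factor: 3*x^2 - 8*x + 4 = (x - 2)*(3*x - 2) = 0.
  ⇒ x = 2/3, 2

f''(x) = 6*x - 8
Second-derivative test at each critical point:
  f''(2/3) = -4 < 0 → local maximum
  f''(2) = 4 > 0 → local minimum

Critical points: x = 2/3 (local maximum); x = 2 (local minimum)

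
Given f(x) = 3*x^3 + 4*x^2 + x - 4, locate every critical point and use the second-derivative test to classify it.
f'(x) = 9*x^2 + 8*x + 1

Solve f'(x) = 0:
  9*x^2 + 8*x + 1 = 0 has no rational roots; quadratic formula: x = (-8 ± √28)/18.
  ⇒ x = -4/9 - sqrt(7)/9 ≈ -0.7384, -4/9 + sqrt(7)/9 ≈ -0.1505

f''(x) = 18*x + 8
Second-derivative test at each critical point:
  f''(-0.7384) = -5.2915 < 0 → local maximum
  f''(-0.1505) = 5.2915 > 0 → local minimum

Critical points: x = -4/9 - sqrt(7)/9 ≈ -0.7384 (local maximum); x = -4/9 + sqrt(7)/9 ≈ -0.1505 (local minimum)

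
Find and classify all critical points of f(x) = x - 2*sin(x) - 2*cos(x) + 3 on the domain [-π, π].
f'(x) = -2*sqrt(2)*cos(x + pi/4) + 1

Solve f'(x) = 0 on [-π, π]:
  f'(x) = 0 ⇔ 2*sin(x) - 2*cos(x) = -1. Write the left side as R·cos(x + φ) with R = √((-2)² + (-2)²) = 2*sqrt(2), cos φ = -sqrt(2)/2, sin φ = -sqrt(2)/2; then cos(x + φ) = -sqrt(2)/4. Solve for x and keep the solutions lying in [-π, π].
  ⇒ x = -pi + atan((-sqrt(7) - 1)/(1 - sqrt(7))) ≈ -1.9948, atan((-1 + sqrt(7))/(1 + sqrt(7))) ≈ 0.4240

f''(x) = 2*sqrt(2)*sin(x + pi/4)
Second-derivative test at each critical point:
  f''(-1.9948) = -2.6458 < 0 → local maximum
  f''(0.4240) = 2.6458 > 0 → local minimum

Critical points: x = -pi + atan((-sqrt(7) - 1)/(1 - sqrt(7))) ≈ -1.9948 (local maximum); x = atan((-1 + sqrt(7))/(1 + sqrt(7))) ≈ 0.4240 (local minimum)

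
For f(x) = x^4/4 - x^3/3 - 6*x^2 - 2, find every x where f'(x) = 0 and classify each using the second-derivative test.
f'(x) = x*(x^2 - x - 12)

Solve f'(x) = 0:
  Factor: x^3 - x^2 - 12*x = x*(x - 4)*(x + 3) = 0.
  ⇒ x = -3, 0, 4

f''(x) = 3*x^2 - 2*x - 12
Second-derivative test at each critical point:
  f''(-3) = 21 > 0 → local minimum
  f''(0) = -12 < 0 → local maximum
  f''(4) = 28 > 0 → local minimum

Critical points: x = -3 (local minimum); x = 0 (local maximum); x = 4 (local minimum)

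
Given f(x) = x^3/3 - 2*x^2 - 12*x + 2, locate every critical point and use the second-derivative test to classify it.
f'(x) = x^2 - 4*x - 12

Solve f'(x) = 0:
  Factor: x^2 - 4*x - 12 = (x - 6)*(x + 2) = 0.
  ⇒ x = -2, 6

f''(x) = 2*x - 4
Second-derivative test at each critical point:
  f''(-2) = -8 < 0 → local maximum
  f''(6) = 8 > 0 → local minimum

Critical points: x = -2 (local maximum); x = 6 (local minimum)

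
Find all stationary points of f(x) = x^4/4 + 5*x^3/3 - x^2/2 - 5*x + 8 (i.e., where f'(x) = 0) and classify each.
f'(x) = x^3 + 5*x^2 - x - 5

Solve f'(x) = 0:
  Factor: x^3 + 5*x^2 - x - 5 = (x - 1)*(x + 1)*(x + 5) = 0.
  ⇒ x = -5, -1, 1

f''(x) = 3*x^2 + 10*x - 1
Second-derivative test at each critical point:
  f''(-5) = 24 > 0 → local minimum
  f''(-1) = -8 < 0 → local maximum
  f''(1) = 12 > 0 → local minimum

Critical points: x = -5 (local minimum); x = -1 (local maximum); x = 1 (local minimum)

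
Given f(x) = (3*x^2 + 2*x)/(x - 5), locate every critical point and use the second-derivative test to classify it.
f'(x) = (3*x^2 - 30*x - 10)/(x^2 - 10*x + 25)

Solve f'(x) = 0:
  f'(x) = (3*x^2 - 30*x - 10)/(x - 5)^2; the denominator is positive wherever f is defined, so f'(x) = 0 ⇔ 3*x^2 - 30*x - 10 = 0.
  3*x^2 - 30*x - 10 = 0 has no rational roots; quadratic formula: x = (30 ± √1020)/6.
  ⇒ x = 5 - sqrt(255)/3 ≈ -0.3229, 5 + sqrt(255)/3 ≈ 10.3229

f''(x) = 170/(x^3 - 15*x^2 + 75*x - 125)
Second-derivative test at each critical point:
  f''(-0.3229) = -1.1272 < 0 → local maximum
  f''(10.3229) = 1.1272 > 0 → local minimum

Critical points: x = 5 - sqrt(255)/3 ≈ -0.3229 (local maximum); x = 5 + sqrt(255)/3 ≈ 10.3229 (local minimum)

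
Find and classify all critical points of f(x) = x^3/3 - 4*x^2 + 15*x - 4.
f'(x) = x^2 - 8*x + 15

Solve f'(x) = 0:
  Factor: x^2 - 8*x + 15 = (x - 5)*(x - 3) = 0.
  ⇒ x = 3, 5

f''(x) = 2*x - 8
Second-derivative test at each critical point:
  f''(3) = -2 < 0 → local maximum
  f''(5) = 2 > 0 → local minimum

Critical points: x = 3 (local maximum); x = 5 (local minimum)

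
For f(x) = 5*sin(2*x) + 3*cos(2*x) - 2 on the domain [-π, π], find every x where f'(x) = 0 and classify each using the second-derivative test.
f'(x) = -6*sin(2*x) + 10*cos(2*x)

Solve f'(x) = 0 on [-π, π]:
  f'(x) = 0 ⇔ 5*cos(2*x) = 3*sin(2*x) ⇔ tan(2*x) = 5/3, i.e. 2*x = arctan(5/3) + nπ; keep the solutions lying in [-π, π].
  ⇒ x = -pi + atan(5/3)/2 ≈ -2.6264, -pi/2 + atan(5/3)/2 ≈ -1.0556, atan(5/3)/2 ≈ 0.5152, atan(5/3)/2 + pi/2 ≈ 2.0860

f''(x) = -20*sin(2*x) - 12*cos(2*x)
Second-derivative test at each critical point:
  f''(-2.6264) = -23.3238 < 0 → local maximum
  f''(-1.0556) = 23.3238 > 0 → local minimum
  f''(0.5152) = -23.3238 < 0 → local maximum
  f''(2.0860) = 23.3238 > 0 → local minimum

Critical points: x = -pi + atan(5/3)/2 ≈ -2.6264 (local maximum); x = -pi/2 + atan(5/3)/2 ≈ -1.0556 (local minimum); x = atan(5/3)/2 ≈ 0.5152 (local maximum); x = atan(5/3)/2 + pi/2 ≈ 2.0860 (local minimum)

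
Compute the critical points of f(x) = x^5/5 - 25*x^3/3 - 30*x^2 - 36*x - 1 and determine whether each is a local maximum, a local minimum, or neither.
f'(x) = x^4 - 25*x^2 - 60*x - 36

Solve f'(x) = 0:
  Factor: x^4 - 25*x^2 - 60*x - 36 = (x - 6)*(x + 1)*(x + 2)*(x + 3) = 0.
  ⇒ x = -3, -2, -1, 6

f''(x) = 4*x^3 - 50*x - 60
Second-derivative test at each critical point:
  f''(-3) = -18 < 0 → local maximum
  f''(-2) = 8 > 0 → local minimum
  f''(-1) = -14 < 0 → local maximum
  f''(6) = 504 > 0 → local minimum

Critical points: x = -3 (local maximum); x = -2 (local minimum); x = -1 (local maximum); x = 6 (local minimum)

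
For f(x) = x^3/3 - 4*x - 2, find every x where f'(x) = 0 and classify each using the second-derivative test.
f'(x) = x^2 - 4

Solve f'(x) = 0:
  Factor: x^2 - 4 = (x - 2)*(x + 2) = 0.
  ⇒ x = -2, 2

f''(x) = 2*x
Second-derivative test at each critical point:
  f''(-2) = -4 < 0 → local maximum
  f''(2) = 4 > 0 → local minimum

Critical points: x = -2 (local maximum); x = 2 (local minimum)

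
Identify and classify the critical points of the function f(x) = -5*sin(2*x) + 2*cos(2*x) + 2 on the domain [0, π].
f'(x) = -4*sin(2*x) - 10*cos(2*x)

Solve f'(x) = 0 on [0, π]:
  f'(x) = 0 ⇔ -5*cos(2*x) = 2*sin(2*x) ⇔ tan(2*x) = -5/2, i.e. 2*x = arctan(-5/2) + nπ; keep the solutions lying in [0, π].
  ⇒ x = -atan(5/2)/2 + pi/2 ≈ 0.9757, pi - atan(5/2)/2 ≈ 2.5464

f''(x) = 20*sin(2*x) - 8*cos(2*x)
Second-derivative test at each critical point:
  f''(0.9757) = 21.5407 > 0 → local minimum
  f''(2.5464) = -21.5407 < 0 → local maximum

Critical points: x = -atan(5/2)/2 + pi/2 ≈ 0.9757 (local minimum); x = pi - atan(5/2)/2 ≈ 2.5464 (local maximum)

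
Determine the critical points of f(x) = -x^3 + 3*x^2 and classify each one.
f'(x) = 3*x*(2 - x)

Solve f'(x) = 0:
  Factor: -3*x^2 + 6*x = -3*x*(x - 2) = 0.
  ⇒ x = 0, 2

f''(x) = 6 - 6*x
Second-derivative test at each critical point:
  f''(0) = 6 > 0 → local minimum
  f''(2) = -6 < 0 → local maximum

Critical points: x = 0 (local minimum); x = 2 (local maximum)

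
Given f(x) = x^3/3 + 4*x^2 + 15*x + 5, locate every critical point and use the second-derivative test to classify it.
f'(x) = x^2 + 8*x + 15

Solve f'(x) = 0:
  Factor: x^2 + 8*x + 15 = (x + 3)*(x + 5) = 0.
  ⇒ x = -5, -3

f''(x) = 2*x + 8
Second-derivative test at each critical point:
  f''(-5) = -2 < 0 → local maximum
  f''(-3) = 2 > 0 → local minimum

Critical points: x = -5 (local maximum); x = -3 (local minimum)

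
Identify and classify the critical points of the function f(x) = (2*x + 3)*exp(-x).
f'(x) = (-2*x - 1)*exp(-x)

Solve f'(x) = 0:
  f'(x) = (-2*x - 1)·exp(-x) and exp(-x) > 0 for every x, so f'(x) = 0 ⇔ -2*x - 1 = 0.
  -2*x - 1 = 0.
  ⇒ x = -1/2

f''(x) = (2*x - 1)*exp(-x)
Second-derivative test at each critical point:
  f''(-1/2) = -3.2974 < 0 → local maximum

Critical points: x = -1/2 (local maximum)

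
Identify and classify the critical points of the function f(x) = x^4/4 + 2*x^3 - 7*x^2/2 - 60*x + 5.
f'(x) = x^3 + 6*x^2 - 7*x - 60

Solve f'(x) = 0:
  Factor: x^3 + 6*x^2 - 7*x - 60 = (x - 3)*(x + 4)*(x + 5) = 0.
  ⇒ x = -5, -4, 3

f''(x) = 3*x^2 + 12*x - 7
Second-derivative test at each critical point:
  f''(-5) = 8 > 0 → local minimum
  f''(-4) = -7 < 0 → local maximum
  f''(3) = 56 > 0 → local minimum

Critical points: x = -5 (local minimum); x = -4 (local maximum); x = 3 (local minimum)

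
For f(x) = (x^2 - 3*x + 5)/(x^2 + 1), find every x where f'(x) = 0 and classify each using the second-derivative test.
f'(x) = (3*x^2 - 8*x - 3)/(x^4 + 2*x^2 + 1)

Solve f'(x) = 0:
  f'(x) = (x - 3)*(3*x + 1)/(x^2 + 1)^2; the denominator is positive wherever f is defined, so f'(x) = 0 ⇔ 3*x^2 - 8*x - 3 = 0.
  Factor: 3*x^2 - 8*x - 3 = (x - 3)*(3*x + 1) = 0.
  ⇒ x = -1/3, 3

f''(x) = 2*(-3*x^3 + 12*x^2 + 9*x - 4)/(x^6 + 3*x^4 + 3*x^2 + 1)
Second-derivative test at each critical point:
  f''(-1/3) = -81/10 < 0 → local maximum
  f''(3) = 1/10 > 0 → local minimum

Critical points: x = -1/3 (local maximum); x = 3 (local minimum)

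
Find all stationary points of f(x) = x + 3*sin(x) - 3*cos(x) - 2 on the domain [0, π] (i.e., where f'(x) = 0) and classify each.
f'(x) = 3*sqrt(2)*sin(x + pi/4) + 1

Solve f'(x) = 0 on [0, π]:
  f'(x) = 0 ⇔ 3*sin(x) + 3*cos(x) = -1. Write the left side as R·cos(x + φ) with R = √(3² + (-3)²) = 3*sqrt(2), cos φ = sqrt(2)/2, sin φ = -sqrt(2)/2; then cos(x + φ) = -sqrt(2)/6. Solve for x and keep the solutions lying in [0, π].
  ⇒ x = atan((-1 + sqrt(17))/(-sqrt(17) - 1)) + pi ≈ 2.5941

f''(x) = 3*sqrt(2)*cos(x + pi/4)
Second-derivative test at each critical point:
  f''(2.5941) = -4.1231 < 0 → local maximum

Critical points: x = atan((-1 + sqrt(17))/(-sqrt(17) - 1)) + pi ≈ 2.5941 (local maximum)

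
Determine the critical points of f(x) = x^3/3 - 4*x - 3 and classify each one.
f'(x) = x^2 - 4

Solve f'(x) = 0:
  Factor: x^2 - 4 = (x - 2)*(x + 2) = 0.
  ⇒ x = -2, 2

f''(x) = 2*x
Second-derivative test at each critical point:
  f''(-2) = -4 < 0 → local maximum
  f''(2) = 4 > 0 → local minimum

Critical points: x = -2 (local maximum); x = 2 (local minimum)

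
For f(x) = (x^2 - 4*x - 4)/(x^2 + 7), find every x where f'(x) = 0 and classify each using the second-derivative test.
f'(x) = 2*(2*x^2 + 11*x - 14)/(x^4 + 14*x^2 + 49)

Solve f'(x) = 0:
  f'(x) = 2*(2*x^2 + 11*x - 14)/(x^2 + 7)^2; the denominator is positive wherever f is defined, so f'(x) = 0 ⇔ 4*x^2 + 22*x - 28 = 0.
  Factor: 4*x^2 + 22*x - 28 = 2*(2*x^2 + 11*x - 14); 2*x^2 + 11*x - 14 = 0 has no rational roots; quadratic formula: x = (-11 ± √233)/4.
  ⇒ x = -sqrt(233)/4 - 11/4 ≈ -6.5661, -11/4 + sqrt(233)/4 ≈ 1.0661

f''(x) = 2*(-4*x^3 - 33*x^2 + 84*x + 77)/(x^6 + 21*x^4 + 147*x^2 + 343)
Second-derivative test at each critical point:
  f''(-6.5661) = -0.0122 < 0 → local maximum
  f''(1.0661) = 0.4611 > 0 → local minimum

Critical points: x = -sqrt(233)/4 - 11/4 ≈ -6.5661 (local maximum); x = -11/4 + sqrt(233)/4 ≈ 1.0661 (local minimum)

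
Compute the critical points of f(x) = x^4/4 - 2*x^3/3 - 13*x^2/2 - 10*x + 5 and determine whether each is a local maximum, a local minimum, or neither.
f'(x) = x^3 - 2*x^2 - 13*x - 10

Solve f'(x) = 0:
  Factor: x^3 - 2*x^2 - 13*x - 10 = (x - 5)*(x + 1)*(x + 2) = 0.
  ⇒ x = -2, -1, 5

f''(x) = 3*x^2 - 4*x - 13
Second-derivative test at each critical point:
  f''(-2) = 7 > 0 → local minimum
  f''(-1) = -6 < 0 → local maximum
  f''(5) = 42 > 0 → local minimum

Critical points: x = -2 (local minimum); x = -1 (local maximum); x = 5 (local minimum)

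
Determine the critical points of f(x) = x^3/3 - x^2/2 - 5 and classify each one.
f'(x) = x*(x - 1)

Solve f'(x) = 0:
  Factor: x^2 - x = x*(x - 1) = 0.
  ⇒ x = 0, 1

f''(x) = 2*x - 1
Second-derivative test at each critical point:
  f''(0) = -1 < 0 → local maximum
  f''(1) = 1 > 0 → local minimum

Critical points: x = 0 (local maximum); x = 1 (local minimum)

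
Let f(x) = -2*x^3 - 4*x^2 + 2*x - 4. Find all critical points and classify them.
f'(x) = -6*x^2 - 8*x + 2

Solve f'(x) = 0:
  Factor: -6*x^2 - 8*x + 2 = -2*(3*x^2 + 4*x - 1); 3*x^2 + 4*x - 1 = 0 has no rational roots; quadratic formula: x = (-4 ± √28)/6.
  ⇒ x = -sqrt(7)/3 - 2/3 ≈ -1.5486, -2/3 + sqrt(7)/3 ≈ 0.2153

f''(x) = -12*x - 8
Second-derivative test at each critical point:
  f''(-1.5486) = 10.5830 > 0 → local minimum
  f''(0.2153) = -10.5830 < 0 → local maximum

Critical points: x = -sqrt(7)/3 - 2/3 ≈ -1.5486 (local minimum); x = -2/3 + sqrt(7)/3 ≈ 0.2153 (local maximum)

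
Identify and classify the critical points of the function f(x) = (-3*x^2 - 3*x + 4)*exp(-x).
f'(x) = (3*x^2 - 3*x - 7)*exp(-x)

Solve f'(x) = 0:
  f'(x) = (3*x^2 - 3*x - 7)·exp(-x) and exp(-x) > 0 for every x, so f'(x) = 0 ⇔ 3*x^2 - 3*x - 7 = 0.
  3*x^2 - 3*x - 7 = 0 has no rational roots; quadratic formula: x = (3 ± √93)/6.
  ⇒ x = 1/2 - sqrt(93)/6 ≈ -1.1073, 1/2 + sqrt(93)/6 ≈ 2.1073

f''(x) = (-3*x^2 + 9*x + 4)*exp(-x)
Second-derivative test at each critical point:
  f''(-1.1073) = -29.1827 < 0 → local maximum
  f''(2.1073) = 1.1724 > 0 → local minimum

Critical points: x = 1/2 - sqrt(93)/6 ≈ -1.1073 (local maximum); x = 1/2 + sqrt(93)/6 ≈ 2.1073 (local minimum)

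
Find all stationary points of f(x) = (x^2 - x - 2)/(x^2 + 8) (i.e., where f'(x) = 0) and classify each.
f'(x) = (x^2 + 20*x - 8)/(x^4 + 16*x^2 + 64)

Solve f'(x) = 0:
  f'(x) = (x^2 + 20*x - 8)/(x^2 + 8)^2; the denominator is positive wherever f is defined, so f'(x) = 0 ⇔ x^2 + 20*x - 8 = 0.
  x^2 + 20*x - 8 = 0 has no rational roots; quadratic formula: x = (-20 ± √432)/2.
  ⇒ x = -6*sqrt(3) - 10 ≈ -20.3923, -10 + 6*sqrt(3) ≈ 0.3923

f''(x) = 2*(-x^3 - 30*x^2 + 24*x + 80)/(x^6 + 24*x^4 + 192*x^2 + 512)
Second-derivative test at each critical point:
  f''(-20.3923) = -1.157e-04 < 0 → local maximum
  f''(0.3923) = 0.3126 > 0 → local minimum

Critical points: x = -6*sqrt(3) - 10 ≈ -20.3923 (local maximum); x = -10 + 6*sqrt(3) ≈ 0.3923 (local minimum)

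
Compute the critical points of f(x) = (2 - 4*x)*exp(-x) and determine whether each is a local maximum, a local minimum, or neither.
f'(x) = 2*(2*x - 3)*exp(-x)

Solve f'(x) = 0:
  f'(x) = (4*x - 6)·exp(-x) and exp(-x) > 0 for every x, so f'(x) = 0 ⇔ 4*x - 6 = 0.
  Factor: 4*x - 6 = 2*(2*x - 3) = 0.
  ⇒ x = 3/2

f''(x) = 2*(5 - 2*x)*exp(-x)
Second-derivative test at each critical point:
  f''(3/2) = 0.8925 > 0 → local minimum

Critical points: x = 3/2 (local minimum)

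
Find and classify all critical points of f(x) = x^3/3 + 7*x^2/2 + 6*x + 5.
f'(x) = x^2 + 7*x + 6

Solve f'(x) = 0:
  Factor: x^2 + 7*x + 6 = (x + 1)*(x + 6) = 0.
  ⇒ x = -6, -1

f''(x) = 2*x + 7
Second-derivative test at each critical point:
  f''(-6) = -5 < 0 → local maximum
  f''(-1) = 5 > 0 → local minimum

Critical points: x = -6 (local maximum); x = -1 (local minimum)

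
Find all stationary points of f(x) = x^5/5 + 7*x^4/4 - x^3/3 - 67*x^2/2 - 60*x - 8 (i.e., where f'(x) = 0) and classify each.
f'(x) = x^4 + 7*x^3 - x^2 - 67*x - 60

Solve f'(x) = 0:
  Factor: x^4 + 7*x^3 - x^2 - 67*x - 60 = (x - 3)*(x + 1)*(x + 4)*(x + 5) = 0.
  ⇒ x = -5, -4, -1, 3

f''(x) = 4*x^3 + 21*x^2 - 2*x - 67
Second-derivative test at each critical point:
  f''(-5) = -32 < 0 → local maximum
  f''(-4) = 21 > 0 → local minimum
  f''(-1) = -48 < 0 → local maximum
  f''(3) = 224 > 0 → local minimum

Critical points: x = -5 (local maximum); x = -4 (local minimum); x = -1 (local maximum); x = 3 (local minimum)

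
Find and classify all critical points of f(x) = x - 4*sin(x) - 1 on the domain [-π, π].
f'(x) = 1 - 4*cos(x)

Solve f'(x) = 0 on [-π, π]:
  f'(x) = 0 ⇔ cos(x) = 1/4, i.e. x = ±arccos(1/4) + 2nπ; keep the solutions lying in [-π, π].
  ⇒ x = -acos(1/4) ≈ -1.3181, acos(1/4) ≈ 1.3181

f''(x) = 4*sin(x)
Second-derivative test at each critical point:
  f''(-1.3181) = -3.8730 < 0 → local maximum
  f''(1.3181) = 3.8730 > 0 → local minimum

Critical points: x = -acos(1/4) ≈ -1.3181 (local maximum); x = acos(1/4) ≈ 1.3181 (local minimum)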